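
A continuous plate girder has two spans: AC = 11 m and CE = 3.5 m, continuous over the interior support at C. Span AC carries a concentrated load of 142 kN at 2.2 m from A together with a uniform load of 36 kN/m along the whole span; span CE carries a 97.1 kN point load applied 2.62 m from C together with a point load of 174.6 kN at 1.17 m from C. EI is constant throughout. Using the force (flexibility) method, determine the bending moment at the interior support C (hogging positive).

M_C = 563.8 kN·m

Release continuity at C by inserting a hinge; the redundant is the internal moment M_C. The primary structure is two simply-supported spans AC and CE.
Rotations at C on the released spans (each span's end-slope, ×1/EI):
  span AC: point load 142 at a = 2.2: Pab(L + a)/(6LEI) = 549.8/EI
  span AC: UDL 36: wL³/(24EI) = 1996/EI
  span CE: point load 97.1 at a = 2.62: Pab(L + b)/(6LEI) = 46.69/EI
  span CE: point load 174.6 at a = 1.17: Pab(L + b)/(6LEI) = 132.1/EI
  relative rotation θ_0 = (2546 + 178.8)/EI = 2725/EI
A unit hogging moment at C produces rotation L₁/(3EI) + L₂/(3EI) = 4.833/EI.
Slope continuity at C: θ_0 = M_C·4.833/EI, so M_C = 2725/4.833 = 563.8 kN·m (hogging).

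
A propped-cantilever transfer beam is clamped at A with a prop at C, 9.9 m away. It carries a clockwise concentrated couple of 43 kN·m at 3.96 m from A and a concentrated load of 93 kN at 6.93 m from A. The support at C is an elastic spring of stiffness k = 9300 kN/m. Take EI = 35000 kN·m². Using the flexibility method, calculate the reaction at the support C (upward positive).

Release the roller at C. Primary structure: cantilever fixed at A.
Primary-structure tip deflection at C by superposition:
  clockwise couple 43 at a = 3.96: M₀a(2L − a)/(2EI) = 1349/EI
  point load 93 at a = 6.93: Pa²(3L − a)/(6EI) = 16950/EI
  δ_0 = 18298/EI
Tip deflection under a unit load at C: L³/(3EI) = 323.4/EI.
With EI = 35000 kN·m²: δ_0 = 0.52281 m and δ_{CC} = 0.009241 m/kN.
Compatibility — the spring shortens by R_C/k under the reaction it provides: δ_0 − R_C·δ_{CC} = R_C/k. With 1/k = 0.000108 m/kN, R_C = δ_0 / (δ_{CC} + 1/k) = 0.52281 / (0.009241 + 0.000108) = 55.92 kN.

R_C = 55.92 kN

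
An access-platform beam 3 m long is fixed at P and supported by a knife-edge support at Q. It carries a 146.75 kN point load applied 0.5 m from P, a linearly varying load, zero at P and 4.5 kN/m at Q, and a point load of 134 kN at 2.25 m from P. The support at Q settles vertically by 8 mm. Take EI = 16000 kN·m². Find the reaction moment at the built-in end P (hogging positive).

Remove the prop at Q; the released (primary) structure is a cantilever built in at P.
Free-end deflection of the primary structure under the applied loading (downward +):
  point load 146.75 at a = 0.5: Pa²(3L − a)/(6EI) = 51.97/EI
  triangular load, peak 4.5 at the free end: 11w₀L⁴/(120EI) = 33.41/EI
  point load 134 at a = 2.25: Pa²(3L − a)/(6EI) = 763.2/EI
  δ_0 = 848.6/EI
Tip deflection under a unit load at Q: L³/(3EI) = 9/EI.
With EI = 16000 kN·m²: δ_0 = 0.053035 m and δ_{QQ} = 0.000562 m/kN.
Compatibility — the beam at Q must follow the support down by 0.008 m: δ_0 − R_Q·δ_{QQ} = 0.008, so R_Q = (0.053035 − 0.008)/0.000562 = 80.06 kN.
Moment equilibrium about P: M_P = Σ(load moments about P) − R_Q·L = 388.4 − 80.06×3 = 148.2 kN·m.

M_P = 148.2 kN·m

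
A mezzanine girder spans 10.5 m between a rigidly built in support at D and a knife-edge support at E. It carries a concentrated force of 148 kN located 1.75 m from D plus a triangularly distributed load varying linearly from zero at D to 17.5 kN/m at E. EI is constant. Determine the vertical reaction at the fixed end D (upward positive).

R_D = 183.5 kN

Choose R_E as the redundant. The primary structure is the cantilever fixed at D.
Downward deflection at the released point E due to the loads:
  point load 148 at a = 1.75: Pa²(3L − a)/(6EI) = 2247/EI
  triangular load, peak 17.5 at the free end: 11w₀L⁴/(120EI) = 19499/EI
  δ_0 = 21746/EI
Tip deflection under a unit load at E: L³/(3EI) = 385.9/EI.
Compatibility at E: δ_0 − R_E·δ_{EE} = 0, so R_E = 21746/385.9 = 56.36 kN.
Vertical equilibrium: R_D = ΣP − R_E = 239.9 − 56.36 = 183.5 kN.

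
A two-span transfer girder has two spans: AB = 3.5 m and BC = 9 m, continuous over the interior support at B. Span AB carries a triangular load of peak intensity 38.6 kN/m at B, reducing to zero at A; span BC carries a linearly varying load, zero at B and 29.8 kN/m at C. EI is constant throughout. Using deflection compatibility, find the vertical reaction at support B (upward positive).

Insert a hinge at B; M_B is the redundant, and each span becomes simply supported.
Rotations at B on the released spans (each span's end-slope, ×1/EI):
  span AB: triangular load, peak 38.6: w₀L³/(45EI) = 36.78/EI
  span BC: triangular load, peak 29.8: 7w₀L³/(360EI) = 422.4/EI
  relative rotation θ_0 = (36.78 + 422.4)/EI = 459.2/EI
A unit hogging moment at B produces rotation L₁/(3EI) + L₂/(3EI) = 4.167/EI.
Slope continuity at B: θ_0 = M_B·4.167/EI, so M_B = 459.2/4.167 = 110.2 kN·m (hogging).
Span AB, ΣM about A with M_B applied at B: R_B^{AB}·3.5 = 157.6 + 110.2, so R_B^{AB} = 76.52 kN and R_A = 67.55 − 76.52 = -8.971 kN.
Span BC, ΣM about C: R_B^{BC}·9 = 402.3 + 110.2, so R_B^{BC} = 56.95 kN and R_C = 134.1 − 56.95 = 77.15 kN.
R_B = 76.52 + 56.95 = 133.5 kN.

R_B = 133.5 kN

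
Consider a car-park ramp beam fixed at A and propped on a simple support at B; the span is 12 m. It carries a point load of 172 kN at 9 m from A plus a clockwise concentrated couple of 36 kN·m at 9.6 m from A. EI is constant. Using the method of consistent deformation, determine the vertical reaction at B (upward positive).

R_B = 113.2 kN

Release the roller at B. Primary structure: cantilever fixed at A.
Downward deflection at the released point B due to the loads:
  point load 172 at a = 9: Pa²(3L − a)/(6EI) = 62694/EI
  clockwise couple 36 at a = 9.6: M₀a(2L − a)/(2EI) = 2488/EI
  δ_0 = 65182/EI
Flexibility coefficient — unit upward force at B: δ_{BB} = L³/(3EI) = 576/EI.
Compatibility at B: δ_0 − R_B·δ_{BB} = 0, so R_B = 65182/576 = 113.2 kN.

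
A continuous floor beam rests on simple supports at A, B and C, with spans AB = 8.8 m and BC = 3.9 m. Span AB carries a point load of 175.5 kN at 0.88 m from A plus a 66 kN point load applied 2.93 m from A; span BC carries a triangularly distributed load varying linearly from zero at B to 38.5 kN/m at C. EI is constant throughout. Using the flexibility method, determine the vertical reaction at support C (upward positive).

Release continuity at B by inserting a hinge; the redundant is the internal moment M_B. The primary structure is two simply-supported spans AB and BC.
Discontinuity in slope at B on the released structure — sum the simple-span end rotations:
  span AB: point load 175.5 at a = 0.88: Pab(L + a)/(6LEI) = 224.2/EI
  span AB: point load 66 at a = 2.93: Pab(L + a)/(6LEI) = 252.2/EI
  span BC: triangular load, peak 38.5: 7w₀L³/(360EI) = 44.41/EI
  relative rotation θ_0 = (476.4 + 44.41)/EI = 520.8/EI
A unit hogging moment at B produces rotation L₁/(3EI) + L₂/(3EI) = 4.233/EI.
Compatibility: M_B·(L₁+L₂)/(3EI) = θ_0, giving M_B = 123 kN·m (hogging).
Span BC, ΣM about C: R_B^{BC}·3.9 = 97.6 + 123, so R_B^{BC} = 56.57 kN and R_C = 75.08 − 56.57 = 18.5 kN.

R_C = 18.5 kN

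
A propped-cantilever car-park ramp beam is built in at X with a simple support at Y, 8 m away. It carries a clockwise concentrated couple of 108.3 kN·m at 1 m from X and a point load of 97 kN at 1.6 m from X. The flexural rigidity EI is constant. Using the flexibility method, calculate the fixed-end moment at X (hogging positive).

Take the reaction at Y as the redundant and release it; the primary structure is a cantilever fixed at X.
Free-end deflection of the primary structure under the applied loading (downward +):
  clockwise couple 108.3 at a = 1: M₀a(2L − a)/(2EI) = 812.2/EI
  point load 97 at a = 1.6: Pa²(3L − a)/(6EI) = 927.1/EI
  δ_0 = 1739/EI
Tip deflection under a unit load at Y: L³/(3EI) = 170.7/EI.
The prop prevents deflection at Y: R_Y = δ_0/δ_{YY} = 1739/170.7 = 10.19 kN.
Moment equilibrium about X: M_X = Σ(load moments about X) − R_Y·L = 263.5 − 10.19×8 = 182 kN·m.

M_X = 182 kN·m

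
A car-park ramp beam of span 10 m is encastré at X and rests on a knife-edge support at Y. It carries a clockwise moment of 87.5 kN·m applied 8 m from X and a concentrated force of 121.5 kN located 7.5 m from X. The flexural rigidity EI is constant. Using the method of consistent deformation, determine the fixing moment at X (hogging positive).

Choose R_Y as the redundant. The primary structure is the cantilever fixed at X.
Primary-structure tip deflection at Y by superposition:
  clockwise couple 87.5 at a = 8: M₀a(2L − a)/(2EI) = 4200/EI
  point load 121.5 at a = 7.5: Pa²(3L − a)/(6EI) = 25629/EI
  δ_0 = 29829/EI
Tip deflection under a unit load at Y: L³/(3EI) = 333.3/EI.
Compatibility at Y: δ_0 − R_Y·δ_{YY} = 0, so R_Y = 29829/333.3 = 89.49 kN.
Moment equilibrium about X: M_X = Σ(load moments about X) − R_Y·L = 998.8 − 89.49×10 = 103.9 kN·m.

M_X = 103.9 kN·m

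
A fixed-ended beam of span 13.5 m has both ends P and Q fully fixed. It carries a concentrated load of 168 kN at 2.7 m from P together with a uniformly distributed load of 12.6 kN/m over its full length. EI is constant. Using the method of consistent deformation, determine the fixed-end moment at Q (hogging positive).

M_Q = 263.9 kN·m

Take the two fixed-end moments M_P, M_Q as redundants; the released structure is the simple span PQ.
Simple-span end rotations at P and Q under the given loads:
  at P: point load 168 at a = 2.7: Pab(L + b)/(6LEI) = 1470/EI
  at Q: point load 168 at a = 2.7: Pab(L + a)/(6LEI) = 979.8/EI
  at P: UDL 12.6: wL³/(24EI) = 1292/EI
  at Q: UDL 12.6: wL³/(24EI) = 1292/EI
  θ_P0 = 2761/EI,  θ_Q0 = 2271/EI
Flexibility coefficients: a unit moment at one end gives L/(3EI) there and L/(6EI) at the far end, so f₁₁ = f₂₂ = 4.5/EI and f₁₂ = f₂₁ = 2.25/EI.
Compatibility — zero rotation at each built-in end:
  4.5 M_P + 2.25 M_Q = 2761
  2.25 M_P + 4.5 M_Q = 2271
Solving the pair gives M_P = 481.7 kN·m and M_Q = 263.9 kN·m (hogging).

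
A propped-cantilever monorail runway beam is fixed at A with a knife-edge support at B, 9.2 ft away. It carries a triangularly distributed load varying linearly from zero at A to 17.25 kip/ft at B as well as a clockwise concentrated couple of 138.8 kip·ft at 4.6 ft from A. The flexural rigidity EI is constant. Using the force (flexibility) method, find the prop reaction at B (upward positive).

Choose R_B as the redundant. The primary structure is the cantilever fixed at A.
Free-end deflection of the primary structure under the applied loading (downward +):
  triangular load, peak 17.25 at the free end: 11w₀L⁴/(120EI) = 11328/EI
  clockwise couple 138.8 at a = 4.6: M₀a(2L − a)/(2EI) = 4406/EI
  δ_0 = 15733/EI
Flexibility coefficient — unit upward force at B: δ_{BB} = L³/(3EI) = 259.6/EI.
Compatibility at B: δ_0 − R_B·δ_{BB} = 0, so R_B = 15733/259.6 = 60.62 kip.

R_B = 60.62 kip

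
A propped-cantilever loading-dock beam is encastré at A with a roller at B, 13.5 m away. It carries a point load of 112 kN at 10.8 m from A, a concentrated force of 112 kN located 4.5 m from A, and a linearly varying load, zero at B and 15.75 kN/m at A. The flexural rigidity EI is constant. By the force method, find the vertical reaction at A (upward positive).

R_A = 213.6 kN

Take the reaction at B as the redundant and release it; the primary structure is a cantilever fixed at A.
Downward deflection at the released point B due to the loads:
  point load 112 at a = 10.8: Pa²(3L − a)/(6EI) = 64665/EI
  point load 112 at a = 4.5: Pa²(3L − a)/(6EI) = 13608/EI
  triangular load, peak 15.75 at the fixed end: w₀L⁴/(30EI) = 17438/EI
  δ_0 = 95711/EI
Tip deflection under a unit load at B: L³/(3EI) = 820.1/EI.
Compatibility at B: δ_0 − R_B·δ_{BB} = 0, so R_B = 95711/820.1 = 116.7 kN.
Vertical equilibrium: R_A = ΣP − R_B = 330.3 − 116.7 = 213.6 kN.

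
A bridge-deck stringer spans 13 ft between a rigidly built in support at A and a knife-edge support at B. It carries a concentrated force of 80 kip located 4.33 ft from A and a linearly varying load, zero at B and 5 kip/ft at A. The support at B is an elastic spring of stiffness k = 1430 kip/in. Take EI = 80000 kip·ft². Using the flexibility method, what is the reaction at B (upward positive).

Remove the prop at B; the released (primary) structure is a cantilever built in at A.
Free-end deflection of the primary structure under the applied loading (downward +):
  point load 80 at a = 4.33: Pa²(3L − a)/(6EI) = 8667/EI
  triangular load, peak 5 at the fixed end: w₀L⁴/(30EI) = 4760/EI
  δ_0 = 13427/EI
Flexibility coefficient — unit upward force at B: δ_{BB} = L³/(3EI) = 732.3/EI.
With EI = 80000 kip·ft²: δ_0 = 0.16784 ft and δ_{BB} = 0.009154 ft/kip.
Compatibility — the spring shortens by R_B/k under the reaction it provides: δ_0 − R_B·δ_{BB} = R_B/k. With 1/k = 1/(1430×12) ft/kip = 0.000058 ft/kip, R_B = δ_0 / (δ_{BB} + 1/k) = 0.16784 / (0.009154 + 0.000058) = 18.22 kip.

R_B = 18.22 kip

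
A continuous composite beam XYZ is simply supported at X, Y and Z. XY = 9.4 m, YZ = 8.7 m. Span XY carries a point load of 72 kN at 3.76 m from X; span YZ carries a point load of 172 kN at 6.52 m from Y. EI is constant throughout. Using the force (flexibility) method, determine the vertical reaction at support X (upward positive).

Release continuity at Y by inserting a hinge; the redundant is the internal moment M_Y. The primary structure is two simply-supported spans XY and YZ.
End slopes at the hinge Y, treating each span as simply supported:
  span XY: point load 72 at a = 3.76: Pab(L + a)/(6LEI) = 356.3/EI
  span YZ: point load 172 at a = 6.52: Pab(L + b)/(6LEI) = 509.6/EI
  relative rotation θ_0 = (356.3 + 509.6)/EI = 865.8/EI
A unit hogging moment at Y produces rotation L₁/(3EI) + L₂/(3EI) = 6.033/EI.
Compatibility: M_Y·(L₁+L₂)/(3EI) = θ_0, giving M_Y = 143.5 kN·m (hogging).
Span XY, ΣM about X with M_Y applied at Y: R_Y^{XY}·9.4 = 270.7 + 143.5, so R_Y^{XY} = 44.07 kN and R_X = 72 − 44.07 = 27.93 kN.

R_X = 27.93 kN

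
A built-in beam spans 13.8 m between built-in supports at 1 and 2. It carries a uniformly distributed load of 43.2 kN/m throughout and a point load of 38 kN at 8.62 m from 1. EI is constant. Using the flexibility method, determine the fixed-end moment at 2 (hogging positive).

M_2 = 762.4 kN·m

Take the two fixed-end moments M_1, M_2 as redundants; the released structure is the simple span 12.
End rotations of the released simple span under the applied load (×1/EI):
  at 1: UDL 43.2: wL³/(24EI) = 4731/EI
  at 2: UDL 43.2: wL³/(24EI) = 4731/EI
  at 1: point load 38 at a = 8.62: Pab(L + b)/(6LEI) = 388.9/EI
  at 2: point load 38 at a = 8.62: Pab(L + a)/(6LEI) = 459.4/EI
  θ_10 = 5119/EI,  θ_20 = 5190/EI
Flexibility coefficients: a unit moment at one end gives L/(3EI) there and L/(6EI) at the far end, so f₁₁ = f₂₂ = 4.6/EI and f₁₂ = f₂₁ = 2.3/EI.
Compatibility — zero rotation at each built-in end:
  4.6 M_1 + 2.3 M_2 = 5119
  2.3 M_1 + 4.6 M_2 = 5190
Solving the pair gives M_1 = 731.7 kN·m and M_2 = 762.4 kN·m (hogging).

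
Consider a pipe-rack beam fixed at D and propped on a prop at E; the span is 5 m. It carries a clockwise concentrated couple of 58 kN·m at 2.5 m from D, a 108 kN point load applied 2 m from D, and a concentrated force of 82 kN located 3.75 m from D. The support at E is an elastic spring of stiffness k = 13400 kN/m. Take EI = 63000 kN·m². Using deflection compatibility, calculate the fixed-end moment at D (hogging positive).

M_D = 188.8 kN·m

Take the reaction at E as the redundant and release it; the primary structure is a cantilever fixed at D.
Downward deflection at the released point E due to the loads:
  clockwise couple 58 at a = 2.5: M₀a(2L − a)/(2EI) = 543.8/EI
  point load 108 at a = 2: Pa²(3L − a)/(6EI) = 936/EI
  point load 82 at a = 3.75: Pa²(3L − a)/(6EI) = 2162/EI
  δ_0 = 3642/EI
Tip deflection under a unit load at E: L³/(3EI) = 41.67/EI.
With EI = 63000 kN·m²: δ_0 = 0.057807 m and δ_{EE} = 0.000661 m/kN.
Compatibility — the spring shortens by R_E/k under the reaction it provides: δ_0 − R_E·δ_{EE} = R_E/k. With 1/k = 0.000075 m/kN, R_E = δ_0 / (δ_{EE} + 1/k) = 0.057807 / (0.000661 + 0.000075) = 78.54 kN.
Moment equilibrium about D: M_D = Σ(load moments about D) − R_E·L = 581.5 − 78.54×5 = 188.8 kN·m.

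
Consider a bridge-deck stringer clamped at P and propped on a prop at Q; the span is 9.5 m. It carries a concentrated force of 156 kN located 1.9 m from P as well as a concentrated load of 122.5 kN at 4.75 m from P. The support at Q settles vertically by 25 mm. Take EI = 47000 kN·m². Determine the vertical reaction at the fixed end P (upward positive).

R_P = 235.6 kN

Choose R_Q as the redundant. The primary structure is the cantilever fixed at P.
Deflection at Q on the released cantilever, summing each load's contribution:
  point load 156 at a = 1.9: Pa²(3L − a)/(6EI) = 2497/EI
  point load 122.5 at a = 4.75: Pa²(3L − a)/(6EI) = 10940/EI
  δ_0 = 13437/EI
Tip deflection under a unit load at Q: L³/(3EI) = 285.8/EI.
With EI = 47000 kN·m²: δ_0 = 0.2859 m and δ_{QQ} = 0.006081 m/kN.
Compatibility — the beam at Q must follow the support down by 0.025 m: δ_0 − R_Q·δ_{QQ} = 0.025, so R_Q = (0.2859 − 0.025)/0.006081 = 42.91 kN.
Vertical equilibrium: R_P = ΣP − R_Q = 278.5 − 42.91 = 235.6 kN.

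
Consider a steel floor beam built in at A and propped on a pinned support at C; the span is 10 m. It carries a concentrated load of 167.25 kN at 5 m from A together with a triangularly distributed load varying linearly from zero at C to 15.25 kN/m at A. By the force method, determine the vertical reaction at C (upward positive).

R_C = 67.52 kN

Choose R_C as the redundant. The primary structure is the cantilever fixed at A.
Downward deflection at the released point C due to the loads:
  point load 167.25 at a = 5: Pa²(3L − a)/(6EI) = 17422/EI
  triangular load, peak 15.25 at the fixed end: w₀L⁴/(30EI) = 5083/EI
  δ_0 = 22505/EI
Flexibility coefficient — unit upward force at C: δ_{CC} = L³/(3EI) = 333.3/EI.
Compatibility at C: δ_0 − R_C·δ_{CC} = 0, so R_C = 22505/333.3 = 67.52 kN.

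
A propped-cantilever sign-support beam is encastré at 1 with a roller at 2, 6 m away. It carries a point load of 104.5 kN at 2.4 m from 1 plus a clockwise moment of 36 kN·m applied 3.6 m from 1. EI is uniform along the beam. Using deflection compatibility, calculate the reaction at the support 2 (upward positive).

R_2 = 29.3 kN

Remove the prop at 2; the released (primary) structure is a cantilever built in at 1.
Deflection at 2 on the released cantilever, summing each load's contribution:
  point load 104.5 at a = 2.4: Pa²(3L − a)/(6EI) = 1565/EI
  clockwise couple 36 at a = 3.6: M₀a(2L − a)/(2EI) = 544.3/EI
  δ_0 = 2109/EI
Flexibility coefficient — unit upward force at 2: δ_{22} = L³/(3EI) = 72/EI.
Compatibility at 2: δ_0 − R_2·δ_{22} = 0, so R_2 = 2109/72 = 29.3 kN.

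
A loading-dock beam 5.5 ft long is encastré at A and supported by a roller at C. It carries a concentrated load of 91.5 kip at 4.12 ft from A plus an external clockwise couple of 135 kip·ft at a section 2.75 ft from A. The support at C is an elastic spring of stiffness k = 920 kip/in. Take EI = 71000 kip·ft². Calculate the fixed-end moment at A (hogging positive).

M_A = 91.09 kip·ft

Choose R_C as the redundant. The primary structure is the cantilever fixed at A.
Downward deflection at the released point C due to the loads:
  point load 91.5 at a = 4.12: Pa²(3L − a)/(6EI) = 3205/EI
  clockwise couple 135 at a = 2.75: M₀a(2L − a)/(2EI) = 1531/EI
  δ_0 = 4736/EI
Tip deflection under a unit load at C: L³/(3EI) = 55.46/EI.
With EI = 71000 kip·ft²: δ_0 = 0.066705 ft and δ_{CC} = 0.000781 ft/kip.
Compatibility — the spring shortens by R_C/k under the reaction it provides: δ_0 − R_C·δ_{CC} = R_C/k. With 1/k = 1/(920×12) ft/kip = 0.000091 ft/kip, R_C = δ_0 / (δ_{CC} + 1/k) = 0.066705 / (0.000781 + 0.000091) = 76.52 kip.
Moment equilibrium about A: M_A = Σ(load moments about A) − R_C·L = 512 − 76.52×5.5 = 91.09 kip·ft.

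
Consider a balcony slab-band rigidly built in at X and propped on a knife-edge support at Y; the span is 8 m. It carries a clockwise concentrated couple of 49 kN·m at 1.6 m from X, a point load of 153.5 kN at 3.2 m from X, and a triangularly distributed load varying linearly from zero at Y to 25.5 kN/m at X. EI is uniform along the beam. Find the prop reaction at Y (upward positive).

R_Y = 55.64 kN

Release the roller at Y. Primary structure: cantilever fixed at X.
Free-end deflection of the primary structure under the applied loading (downward +):
  clockwise couple 49 at a = 1.6: M₀a(2L − a)/(2EI) = 564.5/EI
  point load 153.5 at a = 3.2: Pa²(3L − a)/(6EI) = 5449/EI
  triangular load, peak 25.5 at the fixed end: w₀L⁴/(30EI) = 3482/EI
  δ_0 = 9495/EI
Tip deflection under a unit load at Y: L³/(3EI) = 170.7/EI.
Compatibility at Y: δ_0 − R_Y·δ_{YY} = 0, so R_Y = 9495/170.7 = 55.64 kN.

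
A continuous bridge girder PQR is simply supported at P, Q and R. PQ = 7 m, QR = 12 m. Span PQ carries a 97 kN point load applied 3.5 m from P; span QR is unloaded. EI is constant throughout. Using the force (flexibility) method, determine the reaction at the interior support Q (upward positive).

Release continuity at Q by inserting a hinge; the redundant is the internal moment M_Q. The primary structure is two simply-supported spans PQ and QR.
End slopes at the hinge Q, treating each span as simply supported:
  span PQ: point load 97 at a = 3.5: Pab(L + a)/(6LEI) = 297.1/EI
  relative rotation θ_0 = (297.1 + 0)/EI = 297.1/EI
A unit hogging moment at Q produces rotation L₁/(3EI) + L₂/(3EI) = 6.333/EI.
Compatibility: M_Q·(L₁+L₂)/(3EI) = θ_0, giving M_Q = 46.9 kN·m (hogging).
Span PQ, ΣM about P with M_Q applied at Q: R_Q^{PQ}·7 = 339.5 + 46.9, so R_Q^{PQ} = 55.2 kN and R_P = 97 − 55.2 = 41.8 kN.
Span QR, ΣM about R: R_Q^{QR}·12 = 0 + 46.9, so R_Q^{QR} = 3.909 kN and R_R = 0 − 3.909 = -3.909 kN.
R_Q = 55.2 + 3.909 = 59.11 kN.

R_Q = 59.11 kN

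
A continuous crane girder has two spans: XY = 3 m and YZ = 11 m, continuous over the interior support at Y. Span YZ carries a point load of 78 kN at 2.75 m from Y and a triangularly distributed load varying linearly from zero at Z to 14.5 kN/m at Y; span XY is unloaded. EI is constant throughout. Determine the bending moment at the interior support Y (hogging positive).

Take M_Y as the redundant. Released structure: two simple spans XY and YZ with a hinge at Y.
Rotations at Y on the released spans (each span's end-slope, ×1/EI):
  span YZ: point load 78 at a = 2.75: Pab(L + b)/(6LEI) = 516.1/EI
  span YZ: triangular load, peak 14.5: w₀L³/(45EI) = 428.9/EI
  relative rotation θ_0 = (0 + 945)/EI = 945/EI
A unit hogging moment at Y produces rotation L₁/(3EI) + L₂/(3EI) = 4.667/EI.
Slope continuity at Y: θ_0 = M_Y·4.667/EI, so M_Y = 945/4.667 = 202.5 kN·m (hogging).

M_Y = 202.5 kN·m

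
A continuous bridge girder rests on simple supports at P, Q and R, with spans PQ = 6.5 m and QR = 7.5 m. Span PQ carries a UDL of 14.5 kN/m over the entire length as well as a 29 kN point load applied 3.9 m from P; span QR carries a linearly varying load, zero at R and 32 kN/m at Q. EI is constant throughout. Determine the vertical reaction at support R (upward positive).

R_R = 24.45 kN

Insert a hinge at Q; M_Q is the redundant, and each span becomes simply supported.
Rotations at Q on the released spans (each span's end-slope, ×1/EI):
  span PQ: UDL 14.5: wL³/(24EI) = 165.9/EI
  span PQ: point load 29 at a = 3.9: Pab(L + a)/(6LEI) = 78.42/EI
  span QR: triangular load, peak 32: w₀L³/(45EI) = 300/EI
  relative rotation θ_0 = (244.3 + 300)/EI = 544.3/EI
A unit hogging moment at Q produces rotation L₁/(3EI) + L₂/(3EI) = 4.667/EI.
Slope continuity at Q: θ_0 = M_Q·4.667/EI, so M_Q = 544.3/4.667 = 116.6 kN·m (hogging).
Span QR, ΣM about R: R_Q^{QR}·7.5 = 600 + 116.6, so R_Q^{QR} = 95.55 kN and R_R = 120 − 95.55 = 24.45 kN.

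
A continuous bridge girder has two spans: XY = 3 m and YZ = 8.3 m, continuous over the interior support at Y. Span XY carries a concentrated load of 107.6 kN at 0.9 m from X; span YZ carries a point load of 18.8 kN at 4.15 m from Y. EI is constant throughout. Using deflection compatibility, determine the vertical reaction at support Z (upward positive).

R_Z = 5.401 kN

Take M_Y as the redundant. Released structure: two simple spans XY and YZ with a hinge at Y.
Rotations at Y on the released spans (each span's end-slope, ×1/EI):
  span XY: point load 107.6 at a = 0.9: Pab(L + a)/(6LEI) = 44.06/EI
  span YZ: point load 18.8 at a = 4.15: Pab(L + b)/(6LEI) = 80.95/EI
  relative rotation θ_0 = (44.06 + 80.95)/EI = 125/EI
A unit hogging moment at Y produces rotation L₁/(3EI) + L₂/(3EI) = 3.767/EI.
Compatibility: M_Y·(L₁+L₂)/(3EI) = θ_0, giving M_Y = 33.19 kN·m (hogging).
Span YZ, ΣM about Z: R_Y^{YZ}·8.3 = 78.02 + 33.19, so R_Y^{YZ} = 13.4 kN and R_Z = 18.8 − 13.4 = 5.401 kN.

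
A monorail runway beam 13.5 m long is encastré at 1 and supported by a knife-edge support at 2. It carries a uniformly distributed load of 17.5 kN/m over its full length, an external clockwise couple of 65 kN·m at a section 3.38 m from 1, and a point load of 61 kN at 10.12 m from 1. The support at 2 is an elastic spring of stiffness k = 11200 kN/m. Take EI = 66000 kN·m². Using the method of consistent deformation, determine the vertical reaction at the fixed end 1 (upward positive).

Remove the prop at 2; the released (primary) structure is a cantilever built in at 1.
Free-end deflection of the primary structure under the applied loading (downward +):
  UDL 17.5: wL⁴/(8EI) = 72658/EI
  clockwise couple 65 at a = 3.38: M₀a(2L − a)/(2EI) = 2595/EI
  point load 61 at a = 10.12: Pa²(3L − a)/(6EI) = 31632/EI
  δ_0 = 106885/EI
Tip deflection under a unit load at 2: L³/(3EI) = 820.1/EI.
With EI = 66000 kN·m²: δ_0 = 1.6195 m and δ_{22} = 0.012426 m/kN.
Compatibility — the spring shortens by R_2/k under the reaction it provides: δ_0 − R_2·δ_{22} = R_2/k. With 1/k = 0.000089 m/kN, R_2 = δ_0 / (δ_{22} + 1/k) = 1.6195 / (0.012426 + 0.000089) = 129.4 kN.
Vertical equilibrium: R_1 = ΣP − R_2 = 297.2 − 129.4 = 167.9 kN.

R_1 = 167.9 kN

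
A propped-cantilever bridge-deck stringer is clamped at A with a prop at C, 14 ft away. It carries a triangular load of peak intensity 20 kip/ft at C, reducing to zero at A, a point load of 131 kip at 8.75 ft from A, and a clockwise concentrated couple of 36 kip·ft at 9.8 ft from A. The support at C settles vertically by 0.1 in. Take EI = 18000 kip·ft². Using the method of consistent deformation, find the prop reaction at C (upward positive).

R_C = 141.1 kip

Take the reaction at C as the redundant and release it; the primary structure is a cantilever fixed at A.
Primary-structure tip deflection at C by superposition:
  triangular load, peak 20 at the free end: 11w₀L⁴/(120EI) = 70429/EI
  point load 131 at a = 8.75: Pa²(3L − a)/(6EI) = 55581/EI
  clockwise couple 36 at a = 9.8: M₀a(2L − a)/(2EI) = 3210/EI
  δ_0 = 129221/EI
Tip deflection under a unit load at C: L³/(3EI) = 914.7/EI.
With EI = 18000 kip·ft²: δ_0 = 7.1789 ft and δ_{CC} = 0.050815 ft/kip.
Compatibility — the beam at C must follow the support down by 0.008333 ft: δ_0 − R_C·δ_{CC} = 0.008333, so R_C = (7.1789 − 0.008333)/0.050815 = 141.1 kip.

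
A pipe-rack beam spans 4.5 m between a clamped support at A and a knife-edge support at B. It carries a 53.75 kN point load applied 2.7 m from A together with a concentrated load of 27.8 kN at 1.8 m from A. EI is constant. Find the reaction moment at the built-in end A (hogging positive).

Take the reaction at B as the redundant and release it; the primary structure is a cantilever fixed at A.
Free-end deflection of the primary structure under the applied loading (downward +):
  point load 53.75 at a = 2.7: Pa²(3L − a)/(6EI) = 705.3/EI
  point load 27.8 at a = 1.8: Pa²(3L − a)/(6EI) = 175.6/EI
  δ_0 = 880.9/EI
Flexibility coefficient — unit upward force at B: δ_{BB} = L³/(3EI) = 30.38/EI.
The prop prevents deflection at B: R_B = δ_0/δ_{BB} = 880.9/30.38 = 29 kN.
Moment equilibrium about A: M_A = Σ(load moments about A) − R_B·L = 195.2 − 29×4.5 = 64.65 kN·m.

M_A = 64.65 kN·m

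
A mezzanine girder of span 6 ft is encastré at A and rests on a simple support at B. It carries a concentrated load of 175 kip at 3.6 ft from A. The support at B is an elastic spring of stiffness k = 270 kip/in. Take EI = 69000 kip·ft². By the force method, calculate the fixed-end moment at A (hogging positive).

Remove the prop at B; the released (primary) structure is a cantilever built in at A.
Deflection at B on the released cantilever, summing each load's contribution:
  point load 175 at a = 3.6: Pa²(3L − a)/(6EI) = 5443/EI
Flexibility coefficient — unit upward force at B: δ_{BB} = L³/(3EI) = 72/EI.
With EI = 69000 kip·ft²: δ_0 = 0.078887 ft and δ_{BB} = 0.001043 ft/kip.
Compatibility — the spring shortens by R_B/k under the reaction it provides: δ_0 − R_B·δ_{BB} = R_B/k. With 1/k = 1/(270×12) ft/kip = 0.000309 ft/kip, R_B = δ_0 / (δ_{BB} + 1/k) = 0.078887 / (0.001043 + 0.000309) = 58.34 kip.
Moment equilibrium about A: M_A = Σ(load moments about A) − R_B·L = 630 − 58.34×6 = 279.9 kip·ft.

M_A = 279.9 kip·ft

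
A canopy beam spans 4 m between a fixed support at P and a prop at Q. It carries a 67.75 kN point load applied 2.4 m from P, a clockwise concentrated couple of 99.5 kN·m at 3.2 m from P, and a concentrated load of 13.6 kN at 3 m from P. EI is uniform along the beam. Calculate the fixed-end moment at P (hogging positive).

M_P = 8.123 kN·m

Remove the prop at Q; the released (primary) structure is a cantilever built in at P.
Free-end deflection of the primary structure under the applied loading (downward +):
  point load 67.75 at a = 2.4: Pa²(3L − a)/(6EI) = 624.4/EI
  clockwise couple 99.5 at a = 3.2: M₀a(2L − a)/(2EI) = 764.2/EI
  point load 13.6 at a = 3: Pa²(3L − a)/(6EI) = 183.6/EI
  δ_0 = 1572/EI
Flexibility coefficient — unit upward force at Q: δ_{QQ} = L³/(3EI) = 21.33/EI.
The prop prevents deflection at Q: R_Q = δ_0/δ_{QQ} = 1572/21.33 = 73.69 kN.
Moment equilibrium about P: M_P = Σ(load moments about P) − R_Q·L = 302.9 − 73.69×4 = 8.123 kN·m.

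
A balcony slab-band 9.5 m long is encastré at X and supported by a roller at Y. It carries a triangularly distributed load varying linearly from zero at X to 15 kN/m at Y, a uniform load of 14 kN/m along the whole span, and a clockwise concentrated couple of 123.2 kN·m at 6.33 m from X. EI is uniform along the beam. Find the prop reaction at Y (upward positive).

R_Y = 106.3 kN

Remove the prop at Y; the released (primary) structure is a cantilever built in at X.
Free-end deflection of the primary structure under the applied loading (downward +):
  triangular load, peak 15 at the free end: 11w₀L⁴/(120EI) = 11199/EI
  UDL 14: wL⁴/(8EI) = 14254/EI
  clockwise couple 123.2 at a = 6.33: M₀a(2L − a)/(2EI) = 4940/EI
  δ_0 = 30394/EI
Tip deflection under a unit load at Y: L³/(3EI) = 285.8/EI.
Compatibility at Y: δ_0 − R_Y·δ_{YY} = 0, so R_Y = 30394/285.8 = 106.3 kN.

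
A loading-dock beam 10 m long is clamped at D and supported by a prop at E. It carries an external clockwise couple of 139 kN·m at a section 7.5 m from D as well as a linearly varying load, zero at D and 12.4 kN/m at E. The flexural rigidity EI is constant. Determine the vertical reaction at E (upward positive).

Choose R_E as the redundant. The primary structure is the cantilever fixed at D.
Free-end deflection of the primary structure under the applied loading (downward +):
  clockwise couple 139 at a = 7.5: M₀a(2L − a)/(2EI) = 6516/EI
  triangular load, peak 12.4 at the free end: 11w₀L⁴/(120EI) = 11367/EI
  δ_0 = 17882/EI
Tip deflection under a unit load at E: L³/(3EI) = 333.3/EI.
Compatibility at E: δ_0 − R_E·δ_{EE} = 0, so R_E = 17882/333.3 = 53.65 kN.

R_E = 53.65 kN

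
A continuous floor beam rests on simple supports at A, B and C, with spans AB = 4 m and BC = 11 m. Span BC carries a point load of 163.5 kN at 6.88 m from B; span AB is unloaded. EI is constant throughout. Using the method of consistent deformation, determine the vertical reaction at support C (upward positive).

Take M_B as the redundant. Released structure: two simple spans AB and BC with a hinge at B.
End slopes at the hinge B, treating each span as simply supported:
  span BC: point load 163.5 at a = 6.88: Pab(L + b)/(6LEI) = 1062/EI
  relative rotation θ_0 = (0 + 1062)/EI = 1062/EI
A unit hogging moment at B produces rotation L₁/(3EI) + L₂/(3EI) = 5/EI.
Compatibility: M_B·(L₁+L₂)/(3EI) = θ_0, giving M_B = 212.3 kN·m (hogging).
Span BC, ΣM about C: R_B^{BC}·11 = 673.6 + 212.3, so R_B^{BC} = 80.54 kN and R_C = 163.5 − 80.54 = 82.96 kN.

R_C = 82.96 kN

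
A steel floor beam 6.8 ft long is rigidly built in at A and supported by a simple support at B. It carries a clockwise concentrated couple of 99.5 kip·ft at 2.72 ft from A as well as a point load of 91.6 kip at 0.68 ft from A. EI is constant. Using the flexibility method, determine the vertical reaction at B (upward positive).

Remove the prop at B; the released (primary) structure is a cantilever built in at A.
Free-end deflection of the primary structure under the applied loading (downward +):
  clockwise couple 99.5 at a = 2.72: M₀a(2L − a)/(2EI) = 1472/EI
  point load 91.6 at a = 0.68: Pa²(3L − a)/(6EI) = 139.2/EI
  δ_0 = 1611/EI
Flexibility coefficient — unit upward force at B: δ_{BB} = L³/(3EI) = 104.8/EI.
Compatibility at B: δ_0 − R_B·δ_{BB} = 0, so R_B = 1611/104.8 = 15.38 kip.

R_B = 15.38 kip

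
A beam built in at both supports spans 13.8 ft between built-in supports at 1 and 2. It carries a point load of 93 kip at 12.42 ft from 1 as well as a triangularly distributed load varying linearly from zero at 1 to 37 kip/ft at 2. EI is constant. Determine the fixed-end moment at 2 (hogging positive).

M_2 = 456.3 kip·ft

Release both end moments; the primary structure is a simply-supported span 12 with redundants M_1 and M_2.
End rotations of the released simple span under the applied load (×1/EI):
  at 1: point load 93 at a = 12.42: Pab(L + b)/(6LEI) = 292.2/EI
  at 2: point load 93 at a = 12.42: Pab(L + a)/(6LEI) = 504.8/EI
  at 1: triangular load, peak 37: 7w₀L³/(360EI) = 1891/EI
  at 2: triangular load, peak 37: w₀L³/(45EI) = 2161/EI
  θ_10 = 2183/EI,  θ_20 = 2666/EI
Flexibility coefficients: a unit moment at one end gives L/(3EI) there and L/(6EI) at the far end, so f₁₁ = f₂₂ = 4.6/EI and f₁₂ = f₂₁ = 2.3/EI.
Compatibility — zero rotation at each built-in end:
  4.6 M_1 + 2.3 M_2 = 2183
  2.3 M_1 + 4.6 M_2 = 2666
Solving the pair gives M_1 = 246.4 kip·ft and M_2 = 456.3 kip·ft (hogging).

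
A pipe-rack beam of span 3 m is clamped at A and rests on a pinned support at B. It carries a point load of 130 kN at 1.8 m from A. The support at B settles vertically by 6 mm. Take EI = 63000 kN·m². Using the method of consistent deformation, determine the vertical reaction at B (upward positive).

Choose R_B as the redundant. The primary structure is the cantilever fixed at A.
Primary-structure tip deflection at B by superposition:
  point load 130 at a = 1.8: Pa²(3L − a)/(6EI) = 505.4/EI
Tip deflection under a unit load at B: L³/(3EI) = 9/EI.
With EI = 63000 kN·m²: δ_0 = 0.008023 m and δ_{BB} = 0.000143 m/kN.
Compatibility — the beam at B must follow the support down by 0.006 m: δ_0 − R_B·δ_{BB} = 0.006, so R_B = (0.008023 − 0.006)/0.000143 = 14.16 kN.

R_B = 14.16 kN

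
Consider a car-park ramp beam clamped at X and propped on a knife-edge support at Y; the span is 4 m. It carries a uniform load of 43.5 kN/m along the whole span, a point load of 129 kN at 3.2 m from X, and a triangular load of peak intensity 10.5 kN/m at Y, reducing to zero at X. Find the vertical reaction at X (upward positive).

Take the reaction at Y as the redundant and release it; the primary structure is a cantilever fixed at X.
Deflection at Y on the released cantilever, summing each load's contribution:
  UDL 43.5: wL⁴/(8EI) = 1392/EI
  point load 129 at a = 3.2: Pa²(3L − a)/(6EI) = 1937/EI
  triangular load, peak 10.5 at the free end: 11w₀L⁴/(120EI) = 246.4/EI
  δ_0 = 3576/EI
Flexibility coefficient — unit upward force at Y: δ_{YY} = L³/(3EI) = 21.33/EI.
Compatibility at Y: δ_0 − R_Y·δ_{YY} = 0, so R_Y = 3576/21.33 = 167.6 kN.
Vertical equilibrium: R_X = ΣP − R_Y = 324 − 167.6 = 156.4 kN.

R_X = 156.4 kN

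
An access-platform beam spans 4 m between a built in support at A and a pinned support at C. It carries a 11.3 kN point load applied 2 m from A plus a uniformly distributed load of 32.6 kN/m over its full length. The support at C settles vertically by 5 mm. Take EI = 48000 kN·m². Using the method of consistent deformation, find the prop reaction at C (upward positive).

Remove the prop at C; the released (primary) structure is a cantilever built in at A.
Primary-structure tip deflection at C by superposition:
  point load 11.3 at a = 2: Pa²(3L − a)/(6EI) = 75.33/EI
  UDL 32.6: wL⁴/(8EI) = 1043/EI
  δ_0 = 1119/EI
Tip deflection under a unit load at C: L³/(3EI) = 21.33/EI.
With EI = 48000 kN·m²: δ_0 = 0.023303 m and δ_{CC} = 0.000444 m/kN.
Compatibility — the beam at C must follow the support down by 0.005 m: δ_0 − R_C·δ_{CC} = 0.005, so R_C = (0.023303 − 0.005)/0.000444 = 41.18 kN.

R_C = 41.18 kN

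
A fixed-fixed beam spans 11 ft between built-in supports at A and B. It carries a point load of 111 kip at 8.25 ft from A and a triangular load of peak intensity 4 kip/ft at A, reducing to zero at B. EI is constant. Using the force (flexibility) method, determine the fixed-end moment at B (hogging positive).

Take the two fixed-end moments M_A, M_B as redundants; the released structure is the simple span AB.
End rotations of the released simple span under the applied load (×1/EI):
  at A: point load 111 at a = 8.25: Pab(L + b)/(6LEI) = 524.6/EI
  at B: point load 111 at a = 8.25: Pab(L + a)/(6LEI) = 734.5/EI
  at A: triangular load, peak 4: w₀L³/(45EI) = 118.3/EI
  at B: triangular load, peak 4: 7w₀L³/(360EI) = 103.5/EI
  θ_A0 = 643/EI,  θ_B0 = 838/EI
Flexibility coefficients: a unit moment at one end gives L/(3EI) there and L/(6EI) at the far end, so f₁₁ = f₂₂ = 3.667/EI and f₁₂ = f₂₁ = 1.833/EI.
Compatibility — zero rotation at each built-in end:
  3.667 M_A + 1.833 M_B = 643
  1.833 M_A + 3.667 M_B = 838
Solving the pair gives M_A = 81.43 kip·ft and M_B = 187.8 kip·ft (hogging).

M_B = 187.8 kip·ft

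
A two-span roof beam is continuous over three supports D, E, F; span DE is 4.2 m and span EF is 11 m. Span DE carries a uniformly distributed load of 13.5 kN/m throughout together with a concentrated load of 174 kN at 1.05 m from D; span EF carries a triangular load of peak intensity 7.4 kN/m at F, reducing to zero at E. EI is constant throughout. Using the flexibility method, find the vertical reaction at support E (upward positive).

Release continuity at E by inserting a hinge; the redundant is the internal moment M_E. The primary structure is two simply-supported spans DE and EF.
Rotations at E on the released spans (each span's end-slope, ×1/EI):
  span DE: UDL 13.5: wL³/(24EI) = 41.67/EI
  span DE: point load 174 at a = 1.05: Pab(L + a)/(6LEI) = 119.9/EI
  span EF: triangular load, peak 7.4: 7w₀L³/(360EI) = 191.5/EI
  relative rotation θ_0 = (161.6 + 191.5)/EI = 353.1/EI
A unit hogging moment at E produces rotation L₁/(3EI) + L₂/(3EI) = 5.067/EI.
Compatibility: M_E·(L₁+L₂)/(3EI) = θ_0, giving M_E = 69.69 kN·m (hogging).
Span DE, ΣM about D with M_E applied at E: R_E^{DE}·4.2 = 301.8 + 69.69, so R_E^{DE} = 88.44 kN and R_D = 230.7 − 88.44 = 142.3 kN.
Span EF, ΣM about F: R_E^{EF}·11 = 149.2 + 69.69, so R_E^{EF} = 19.9 kN and R_F = 40.7 − 19.9 = 20.8 kN.
R_E = 88.44 + 19.9 = 108.3 kN.

R_E = 108.3 kN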